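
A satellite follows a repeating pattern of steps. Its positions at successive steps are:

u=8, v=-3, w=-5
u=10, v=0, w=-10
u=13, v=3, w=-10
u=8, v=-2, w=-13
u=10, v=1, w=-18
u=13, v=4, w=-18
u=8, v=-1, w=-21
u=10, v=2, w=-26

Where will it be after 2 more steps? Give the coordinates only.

u=8, v=0, w=-29

Step-to-step displacements: (+2,+3,-5), (+3,+3,+0), (-5,-5,-3), (+2,+3,-5), (+3,+3,+0), (-5,-5,-3), (+2,+3,-5) — a repeating cycle of length 3.
step 8: apply (+3,+3,+0) → u=13, v=5, w=-26
step 9: apply (-5,-5,-3) → u=8, v=0, w=-29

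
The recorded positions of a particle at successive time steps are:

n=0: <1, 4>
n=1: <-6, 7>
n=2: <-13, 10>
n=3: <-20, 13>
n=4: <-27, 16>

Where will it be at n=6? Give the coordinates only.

Constant displacement of <-7, +3> per step.
step 5: <-27, 16> + <-7, +3> → <-34, 19>
step 6: <-34, 19> + <-7, +3> → <-41, 22>

<-41, 22>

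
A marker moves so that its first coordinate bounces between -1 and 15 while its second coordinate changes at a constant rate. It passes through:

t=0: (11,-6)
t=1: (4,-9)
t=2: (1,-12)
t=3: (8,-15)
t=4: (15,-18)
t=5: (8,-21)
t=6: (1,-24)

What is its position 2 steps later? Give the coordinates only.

(11,-30)

The first coordinate reflects between -1 and 15, moving 7 per step.
  step 7: 1 → 4
  step 8: 4 → 11
The second coordinate changes by -3 each step: at step 8 it is -30.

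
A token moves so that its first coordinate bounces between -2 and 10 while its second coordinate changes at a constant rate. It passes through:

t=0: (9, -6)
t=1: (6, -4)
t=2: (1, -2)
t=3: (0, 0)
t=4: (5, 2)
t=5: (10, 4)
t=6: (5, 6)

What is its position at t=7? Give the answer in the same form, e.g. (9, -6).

The first coordinate travels 5 per step and bounces off the walls at -2 and 10.
  step 7: 5 → 0
The second coordinate changes by +2 each step: at step 7 it is 8.

(0, 8)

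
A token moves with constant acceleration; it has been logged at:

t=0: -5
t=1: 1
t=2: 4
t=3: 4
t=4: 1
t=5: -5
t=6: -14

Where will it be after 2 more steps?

Taking differences between consecutive positions: +6, +3, +0, -3, -6, -9. These grow by -3 each step.
step 7: -14 − 12 → -26
step 8: -26 − 15 → -41

-41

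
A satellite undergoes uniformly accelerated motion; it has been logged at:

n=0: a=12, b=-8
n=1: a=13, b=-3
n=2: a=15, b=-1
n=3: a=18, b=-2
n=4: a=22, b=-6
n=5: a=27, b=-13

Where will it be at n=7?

Taking differences between consecutive positions: (+1,+5), (+2,+2), (+3,-1), (+4,-4), (+5,-7). These grow by (+1,-3) each step.
step 6: a=27, b=-13 + (+6,-10) → a=33, b=-23
step 7: a=33, b=-23 + (+7,-13) → a=40, b=-36

a=40, b=-36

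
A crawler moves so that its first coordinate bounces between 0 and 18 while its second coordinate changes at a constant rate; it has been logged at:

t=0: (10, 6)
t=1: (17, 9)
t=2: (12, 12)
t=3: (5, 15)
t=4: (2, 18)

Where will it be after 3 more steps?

(13, 27)

The first coordinate reflects between 0 and 18, moving 7 per step.
  step 5: 2 → 9
  step 6: 9 → 16
  step 7: 16 → 13
The second coordinate changes by +3 each step: at step 7 it is 27.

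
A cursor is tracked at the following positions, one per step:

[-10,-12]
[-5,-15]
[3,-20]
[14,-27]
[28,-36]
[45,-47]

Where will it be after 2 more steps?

First differences are [+5,-3], [+8,-5], [+11,-7], [+14,-9], [+17,-11]; their common second difference is [+3,-2] (constant acceleration).
step 6: [45,-47] + [+20,-13] → [65,-60]
step 7: [65,-60] + [+23,-15] → [88,-75]

[88,-75]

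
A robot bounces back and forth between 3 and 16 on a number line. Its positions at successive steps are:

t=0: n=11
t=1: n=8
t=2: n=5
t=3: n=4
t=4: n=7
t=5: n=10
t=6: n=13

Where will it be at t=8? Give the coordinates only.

n=13

The value reflects between 3 and 16, moving 3 per step.
  step 7: 13 → 16
  step 8: 16 → 13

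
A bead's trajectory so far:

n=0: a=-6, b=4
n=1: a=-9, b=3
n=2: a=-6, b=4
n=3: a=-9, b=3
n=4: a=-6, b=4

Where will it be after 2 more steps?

a=-6, b=4

The jumps are (-3, -1), (+3, +1), (-3, -1), (+3, +1) — a geometric progression with ratio -1.
step 5: a=-6, b=4 + (-3, -1) → a=-9, b=3
step 6: a=-9, b=3 + (+3, +1) → a=-6, b=4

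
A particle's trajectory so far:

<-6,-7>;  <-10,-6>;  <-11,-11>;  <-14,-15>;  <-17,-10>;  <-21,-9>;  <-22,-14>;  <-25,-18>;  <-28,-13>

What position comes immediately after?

<-32,-12>

The moves between consecutive positions are <-4,+1>, <-1,-5>, <-3,-4>, <-3,+5>, <-4,+1>, <-1,-5>, <-3,-4>, <-3,+5>; they repeat the 4-cycle [<-4,+1>, <-1,-5>, <-3,-4>, <-3,+5>].
step 9: apply <-4,+1> → <-32,-12>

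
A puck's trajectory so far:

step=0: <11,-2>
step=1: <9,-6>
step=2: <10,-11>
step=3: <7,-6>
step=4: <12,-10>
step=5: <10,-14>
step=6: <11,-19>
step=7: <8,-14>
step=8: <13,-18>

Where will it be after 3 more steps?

<9,-22>

Differencing gives <-2,-4>, <+1,-5>, <-3,+5>, <+5,-4>, <-2,-4>, <+1,-5>, <-3,+5>, <+5,-4>. This is the pattern <-2,-4>, <+1,-5>, <-3,+5>, <+5,-4> repeated.
step 9: apply <-2,-4> → <11,-22>
step 10: apply <+1,-5> → <12,-27>
step 11: apply <-3,+5> → <9,-22>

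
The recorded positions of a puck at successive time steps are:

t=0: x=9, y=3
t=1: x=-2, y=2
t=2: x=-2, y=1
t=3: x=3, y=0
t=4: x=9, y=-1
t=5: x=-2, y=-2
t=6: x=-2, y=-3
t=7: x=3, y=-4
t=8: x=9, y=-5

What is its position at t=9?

x=-2, y=-6

X: cycles through 9, -2, -2, 3 every 4 steps. Step 9 lands at position 1 of the cycle → -2.
Y: linear, -1 per step → -6 at step 9.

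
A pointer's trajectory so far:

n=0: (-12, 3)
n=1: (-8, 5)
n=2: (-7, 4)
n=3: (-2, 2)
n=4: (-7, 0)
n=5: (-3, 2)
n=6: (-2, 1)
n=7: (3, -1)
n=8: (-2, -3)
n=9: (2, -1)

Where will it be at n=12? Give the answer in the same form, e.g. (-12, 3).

The moves between consecutive positions are (+4, +2), (+1, -1), (+5, -2), (-5, -2), (+4, +2), (+1, -1), (+5, -2), (-5, -2), (+4, +2); they repeat the 4-cycle [(+4, +2), (+1, -1), (+5, -2), (-5, -2)].
step 10: apply (+1, -1) → (3, -2)
step 11: apply (+5, -2) → (8, -4)
step 12: apply (-5, -2) → (3, -6)

(3, -6)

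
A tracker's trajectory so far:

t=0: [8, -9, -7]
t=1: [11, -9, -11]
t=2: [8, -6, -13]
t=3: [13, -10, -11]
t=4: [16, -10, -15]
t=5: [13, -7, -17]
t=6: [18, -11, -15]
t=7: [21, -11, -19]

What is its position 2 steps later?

[23, -12, -19]

Step-to-step displacements: [+3, +0, -4], [-3, +3, -2], [+5, -4, +2], [+3, +0, -4], [-3, +3, -2], [+5, -4, +2], [+3, +0, -4] — a repeating cycle of length 3.
step 8: apply [-3, +3, -2] → [18, -8, -21]
step 9: apply [+5, -4, +2] → [23, -12, -19]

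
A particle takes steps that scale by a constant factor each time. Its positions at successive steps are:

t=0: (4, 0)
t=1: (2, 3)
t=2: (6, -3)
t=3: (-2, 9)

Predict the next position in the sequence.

(14, -15)

The jumps are (-2, +3), (+4, -6), (-8, +12) — a geometric progression with ratio -2.
step 4: (-2, 9) + (+16, -24) → (14, -15)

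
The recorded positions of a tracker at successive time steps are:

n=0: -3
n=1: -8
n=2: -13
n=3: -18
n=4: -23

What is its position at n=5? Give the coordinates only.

Each step adds -5 to the position.
step 5: -23 − 5 → -28

-28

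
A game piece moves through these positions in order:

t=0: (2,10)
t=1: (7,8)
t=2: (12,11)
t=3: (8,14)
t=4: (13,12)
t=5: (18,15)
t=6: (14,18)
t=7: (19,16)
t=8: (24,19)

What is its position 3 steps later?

(30,23)

Differencing gives (+5,-2), (+5,+3), (-4,+3), (+5,-2), (+5,+3), (-4,+3), (+5,-2), (+5,+3). This is the pattern (+5,-2), (+5,+3), (-4,+3) repeated.
step 9: apply (-4,+3) → (20,22)
step 10: apply (+5,-2) → (25,20)
step 11: apply (+5,+3) → (30,23)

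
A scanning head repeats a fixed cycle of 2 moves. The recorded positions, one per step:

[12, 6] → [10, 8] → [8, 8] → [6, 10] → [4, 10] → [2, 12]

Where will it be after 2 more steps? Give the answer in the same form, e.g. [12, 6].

Differencing gives [-2, +2], [-2, +0], [-2, +2], [-2, +0], [-2, +2]. This is the pattern [-2, +2], [-2, +0] repeated.
step 6: apply [-2, +0] → [0, 12]
step 7: apply [-2, +2] → [-2, 14]

[-2, 14]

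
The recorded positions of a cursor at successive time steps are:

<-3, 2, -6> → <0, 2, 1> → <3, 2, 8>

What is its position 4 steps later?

<15, 2, 36>

Each step adds <+3, +0, +7> to the position.
step 3: <3, 2, 8> + <+3, +0, +7> → <6, 2, 15>
step 4: <6, 2, 15> + <+3, +0, +7> → <9, 2, 22>
step 5: <9, 2, 22> + <+3, +0, +7> → <12, 2, 29>
step 6: <12, 2, 29> + <+3, +0, +7> → <15, 2, 36>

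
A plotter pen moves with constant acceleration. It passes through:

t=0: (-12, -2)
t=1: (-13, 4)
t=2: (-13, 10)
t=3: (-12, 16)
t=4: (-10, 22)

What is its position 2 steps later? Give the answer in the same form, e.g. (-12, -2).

(-3, 34)

Taking differences between consecutive positions: (-1, +6), (+0, +6), (+1, +6), (+2, +6). These grow by (+1, +0) each step.
step 5: (-10, 22) + (+3, +6) → (-7, 28)
step 6: (-7, 28) + (+4, +6) → (-3, 34)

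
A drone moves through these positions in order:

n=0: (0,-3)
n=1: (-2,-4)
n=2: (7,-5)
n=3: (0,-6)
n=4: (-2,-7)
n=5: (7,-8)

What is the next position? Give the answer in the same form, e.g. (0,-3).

First: cycles through 0, -2, 7 every 3 steps. Step 6 lands at position 0 of the cycle → 0.
Second: linear, -1 per step → -9 at step 6.

(0,-9)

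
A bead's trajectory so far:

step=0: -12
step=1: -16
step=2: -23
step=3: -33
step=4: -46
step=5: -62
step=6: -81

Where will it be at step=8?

Successive displacements: -4, -7, -10, -13, -16, -19 — each changes by -3.
step 7: -81 − 22 → -103
step 8: -103 − 25 → -128

-128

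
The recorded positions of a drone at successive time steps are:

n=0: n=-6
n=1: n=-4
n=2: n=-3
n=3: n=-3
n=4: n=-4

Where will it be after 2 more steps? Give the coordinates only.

Successive displacements: +2, +1, +0, -1 — each changes by -1.
step 5: -4 − 2 → n=-6
step 6: -6 − 3 → n=-9

n=-9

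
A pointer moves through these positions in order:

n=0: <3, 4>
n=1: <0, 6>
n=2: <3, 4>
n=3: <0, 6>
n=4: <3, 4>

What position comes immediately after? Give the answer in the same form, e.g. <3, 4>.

<0, 6>

Consecutive displacements <-3, +2>, <+3, -2>, <-3, +2>, <+3, -2> scale by a factor of -1 each step.
step 5: <3, 4> + <-3, +2> → <0, 6>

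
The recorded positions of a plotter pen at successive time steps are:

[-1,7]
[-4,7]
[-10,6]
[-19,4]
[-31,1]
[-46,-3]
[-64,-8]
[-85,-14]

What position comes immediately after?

[-109,-21]

Taking differences between consecutive positions: [-3,+0], [-6,-1], [-9,-2], [-12,-3], [-15,-4], [-18,-5], [-21,-6]. These grow by [-3,-1] each step.
step 8: [-85,-14] + [-24,-7] → [-109,-21]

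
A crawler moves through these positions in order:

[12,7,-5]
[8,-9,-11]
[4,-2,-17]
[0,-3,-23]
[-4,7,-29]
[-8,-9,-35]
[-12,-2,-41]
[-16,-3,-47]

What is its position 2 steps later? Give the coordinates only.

First: linear, -4 per step → -24 at step 9.
Second: cycles through 7, -9, -2, -3 every 4 steps. Step 9 lands at position 1 of the cycle → -9.
Third: linear, -6 per step → -59 at step 9.

[-24,-9,-59]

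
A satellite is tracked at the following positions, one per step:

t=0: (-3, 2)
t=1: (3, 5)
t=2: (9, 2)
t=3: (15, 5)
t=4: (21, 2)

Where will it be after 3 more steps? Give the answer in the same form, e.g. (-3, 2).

The first coordinate changes by +6 each step, so at step 7 it is -3 + 7·(6) = 39.
The second coordinate repeats the cycle [2, 5] with period 2; step 7 mod 2 = 1, giving 5.

(39, 5)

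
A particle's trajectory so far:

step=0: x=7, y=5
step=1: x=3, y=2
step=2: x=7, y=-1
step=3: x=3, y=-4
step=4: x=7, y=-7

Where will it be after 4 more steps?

The x coordinate repeats the cycle [7, 3] with period 2; step 8 mod 2 = 0, giving 7.
The y coordinate changes by -3 each step, so at step 8 it is 5 + 8·(-3) = -19.

x=7, y=-19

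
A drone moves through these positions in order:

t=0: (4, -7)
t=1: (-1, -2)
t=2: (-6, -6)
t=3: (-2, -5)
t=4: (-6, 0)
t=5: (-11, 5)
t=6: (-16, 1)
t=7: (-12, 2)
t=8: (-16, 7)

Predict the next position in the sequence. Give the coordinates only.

Step-to-step displacements: (-5, +5), (-5, -4), (+4, +1), (-4, +5), (-5, +5), (-5, -4), (+4, +1), (-4, +5) — a repeating cycle of length 4.
step 9: apply (-5, +5) → (-21, 12)

(-21, 12)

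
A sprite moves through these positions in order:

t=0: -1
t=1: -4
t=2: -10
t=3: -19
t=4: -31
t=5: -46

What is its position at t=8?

-109

First differences are -3, -6, -9, -12, -15; their common second difference is -3 (constant acceleration).
step 6: -46 − 18 → -64
step 7: -64 − 21 → -85
step 8: -85 − 24 → -109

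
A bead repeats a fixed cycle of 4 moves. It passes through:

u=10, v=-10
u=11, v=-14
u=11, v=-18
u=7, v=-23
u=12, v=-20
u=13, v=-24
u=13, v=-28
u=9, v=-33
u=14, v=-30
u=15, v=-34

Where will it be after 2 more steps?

u=11, v=-43

Differencing gives (+1,-4), (+0,-4), (-4,-5), (+5,+3), (+1,-4), (+0,-4), (-4,-5), (+5,+3), (+1,-4). This is the pattern (+1,-4), (+0,-4), (-4,-5), (+5,+3) repeated.
step 10: apply (+0,-4) → u=15, v=-38
step 11: apply (-4,-5) → u=11, v=-43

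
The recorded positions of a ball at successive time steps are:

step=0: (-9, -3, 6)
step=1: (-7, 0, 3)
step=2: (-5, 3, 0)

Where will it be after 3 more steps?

(1, 12, -9)

Constant displacement of (+2, +3, -3) per step.
step 3: (-5, 3, 0) + (+2, +3, -3) → (-3, 6, -3)
step 4: (-3, 6, -3) + (+2, +3, -3) → (-1, 9, -6)
step 5: (-1, 9, -6) + (+2, +3, -3) → (1, 12, -9)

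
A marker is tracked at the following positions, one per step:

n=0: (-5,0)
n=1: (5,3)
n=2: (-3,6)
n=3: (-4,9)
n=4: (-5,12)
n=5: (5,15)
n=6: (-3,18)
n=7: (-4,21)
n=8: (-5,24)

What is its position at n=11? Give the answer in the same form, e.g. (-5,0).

First: cycles through -5, 5, -3, -4 every 4 steps. Step 11 lands at position 3 of the cycle → -4.
Second: linear, +3 per step → 33 at step 11.

(-4,33)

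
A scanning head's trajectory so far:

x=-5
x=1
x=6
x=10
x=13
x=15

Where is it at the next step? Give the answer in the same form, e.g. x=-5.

First differences are +6, +5, +4, +3, +2; their common second difference is -1 (constant acceleration).
step 6: 15 + 1 → x=16

x=16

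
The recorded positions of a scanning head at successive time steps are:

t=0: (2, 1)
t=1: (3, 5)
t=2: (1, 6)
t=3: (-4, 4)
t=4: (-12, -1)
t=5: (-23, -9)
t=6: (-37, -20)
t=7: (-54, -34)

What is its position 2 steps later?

(-97, -71)

Successive displacements: (+1, +4), (-2, +1), (-5, -2), (-8, -5), (-11, -8), (-14, -11), (-17, -14) — each changes by (-3, -3).
step 8: (-54, -34) + (-20, -17) → (-74, -51)
step 9: (-74, -51) + (-23, -20) → (-97, -71)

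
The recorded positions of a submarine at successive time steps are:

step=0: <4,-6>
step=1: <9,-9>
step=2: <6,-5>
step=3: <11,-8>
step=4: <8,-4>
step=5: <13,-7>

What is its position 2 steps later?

The moves between consecutive positions are <+5,-3>, <-3,+4>, <+5,-3>, <-3,+4>, <+5,-3>; they repeat the 2-cycle [<+5,-3>, <-3,+4>].
step 6: apply <-3,+4> → <10,-3>
step 7: apply <+5,-3> → <15,-6>

<15,-6>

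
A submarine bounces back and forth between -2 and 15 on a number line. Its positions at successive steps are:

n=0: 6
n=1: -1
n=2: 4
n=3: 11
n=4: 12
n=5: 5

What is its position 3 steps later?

The value travels 7 per step and bounces off the walls at -2 and 15.
  step 6: 5 → -2
  step 7: -2 → 5
  step 8: 5 → 12

12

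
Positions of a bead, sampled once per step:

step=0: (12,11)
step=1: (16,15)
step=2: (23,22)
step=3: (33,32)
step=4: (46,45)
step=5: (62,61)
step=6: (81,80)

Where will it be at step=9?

(156,155)

Taking differences between consecutive positions: (+4,+4), (+7,+7), (+10,+10), (+13,+13), (+16,+16), (+19,+19). These grow by (+3,+3) each step.
step 7: (81,80) + (+22,+22) → (103,102)
step 8: (103,102) + (+25,+25) → (128,127)
step 9: (128,127) + (+28,+28) → (156,155)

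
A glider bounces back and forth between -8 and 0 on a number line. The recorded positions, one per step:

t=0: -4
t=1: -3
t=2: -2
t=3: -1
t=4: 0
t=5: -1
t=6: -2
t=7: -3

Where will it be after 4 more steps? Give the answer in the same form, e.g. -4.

The value reflects between -8 and 0, moving 1 per step.
  step 8: -3 → -4
  step 9: -4 → -5
  step 10: -5 → -6
  step 11: -6 → -7

-7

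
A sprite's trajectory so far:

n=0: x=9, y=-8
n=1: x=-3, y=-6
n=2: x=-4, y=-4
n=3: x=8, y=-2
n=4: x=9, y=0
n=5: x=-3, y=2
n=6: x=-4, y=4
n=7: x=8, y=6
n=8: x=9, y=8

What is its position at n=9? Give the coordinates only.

x=-3, y=10

The x coordinate repeats the cycle [9, -3, -4, 8] with period 4; step 9 mod 4 = 1, giving -3.
The y coordinate changes by +2 each step, so at step 9 it is -8 + 9·(2) = 10.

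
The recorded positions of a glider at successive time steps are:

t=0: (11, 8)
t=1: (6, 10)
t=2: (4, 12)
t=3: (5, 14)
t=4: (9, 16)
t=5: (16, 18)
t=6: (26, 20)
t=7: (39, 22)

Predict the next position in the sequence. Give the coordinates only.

First differences are (-5, +2), (-2, +2), (+1, +2), (+4, +2), (+7, +2), (+10, +2), (+13, +2); their common second difference is (+3, +0) (constant acceleration).
step 8: (39, 22) + (+16, +2) → (55, 24)

(55, 24)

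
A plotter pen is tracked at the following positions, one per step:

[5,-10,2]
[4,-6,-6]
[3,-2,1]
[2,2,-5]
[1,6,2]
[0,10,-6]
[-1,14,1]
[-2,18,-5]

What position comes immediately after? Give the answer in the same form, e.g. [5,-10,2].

[-3,22,2]

The first coordinate changes by -1 each step, so at step 8 it is 5 + 8·(-1) = -3.
The second coordinate changes by +4 each step, so at step 8 it is -10 + 8·(4) = 22.
The third coordinate repeats the cycle [2, -6, 1, -5] with period 4; step 8 mod 4 = 0, giving 2.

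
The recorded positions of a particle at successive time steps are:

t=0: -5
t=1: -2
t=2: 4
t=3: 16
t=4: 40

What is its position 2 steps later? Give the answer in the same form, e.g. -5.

Consecutive displacements +3, +6, +12, +24 scale by a factor of 2 each step.
step 5: 40 + 48 → 88
step 6: 88 + 96 → 184

184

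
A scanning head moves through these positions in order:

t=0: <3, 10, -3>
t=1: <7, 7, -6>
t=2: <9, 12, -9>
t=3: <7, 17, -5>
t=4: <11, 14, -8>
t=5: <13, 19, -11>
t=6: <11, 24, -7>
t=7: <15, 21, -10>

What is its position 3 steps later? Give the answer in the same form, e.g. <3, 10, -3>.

<19, 28, -12>

Step-to-step displacements: <+4, -3, -3>, <+2, +5, -3>, <-2, +5, +4>, <+4, -3, -3>, <+2, +5, -3>, <-2, +5, +4>, <+4, -3, -3> — a repeating cycle of length 3.
step 8: apply <+2, +5, -3> → <17, 26, -13>
step 9: apply <-2, +5, +4> → <15, 31, -9>
step 10: apply <+4, -3, -3> → <19, 28, -12>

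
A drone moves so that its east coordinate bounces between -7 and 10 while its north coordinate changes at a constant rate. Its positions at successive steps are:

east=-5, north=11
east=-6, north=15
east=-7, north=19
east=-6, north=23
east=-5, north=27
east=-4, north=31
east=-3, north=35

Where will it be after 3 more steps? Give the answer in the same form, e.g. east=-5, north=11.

east=0, north=47

The east coordinate travels 1 per step and bounces off the walls at -7 and 10.
  step 7: -3 → -2
  step 8: -2 → -1
  step 9: -1 → 0
The north coordinate changes by +4 each step: at step 9 it is 47.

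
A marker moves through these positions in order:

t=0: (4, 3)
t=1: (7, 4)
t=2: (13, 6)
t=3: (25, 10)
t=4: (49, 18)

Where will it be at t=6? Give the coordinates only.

Step-to-step displacements: (+3, +1), (+6, +2), (+12, +4), (+24, +8); each is 2× the previous.
step 5: (49, 18) + (+48, +16) → (97, 34)
step 6: (97, 34) + (+96, +32) → (193, 66)

(193, 66)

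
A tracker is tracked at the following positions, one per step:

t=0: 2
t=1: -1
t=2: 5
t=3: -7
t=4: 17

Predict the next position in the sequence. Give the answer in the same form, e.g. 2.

-31

Step-to-step displacements: -3, +6, -12, +24; each is -2× the previous.
step 5: 17 − 48 → -31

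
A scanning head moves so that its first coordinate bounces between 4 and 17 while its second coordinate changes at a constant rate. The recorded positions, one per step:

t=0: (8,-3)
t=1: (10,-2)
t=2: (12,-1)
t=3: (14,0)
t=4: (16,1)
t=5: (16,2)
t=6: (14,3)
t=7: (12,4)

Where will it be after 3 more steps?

The first coordinate travels 2 per step and bounces off the walls at 4 and 17.
  step 8: 12 → 10
  step 9: 10 → 8
  step 10: 8 → 6
The second coordinate changes by +1 each step: at step 10 it is 7.

(6,7)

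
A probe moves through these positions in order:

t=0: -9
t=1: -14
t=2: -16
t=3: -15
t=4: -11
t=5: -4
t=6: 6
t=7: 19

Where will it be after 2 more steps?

First differences are -5, -2, +1, +4, +7, +10, +13; their common second difference is +3 (constant acceleration).
step 8: 19 + 16 → 35
step 9: 35 + 19 → 54

54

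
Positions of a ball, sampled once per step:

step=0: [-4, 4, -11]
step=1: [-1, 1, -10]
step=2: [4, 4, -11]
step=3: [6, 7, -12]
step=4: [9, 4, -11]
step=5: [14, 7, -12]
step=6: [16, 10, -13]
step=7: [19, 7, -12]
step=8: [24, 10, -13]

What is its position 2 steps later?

[29, 10, -13]

Step-to-step displacements: [+3, -3, +1], [+5, +3, -1], [+2, +3, -1], [+3, -3, +1], [+5, +3, -1], [+2, +3, -1], [+3, -3, +1], [+5, +3, -1] — a repeating cycle of length 3.
step 9: apply [+2, +3, -1] → [26, 13, -14]
step 10: apply [+3, -3, +1] → [29, 10, -13]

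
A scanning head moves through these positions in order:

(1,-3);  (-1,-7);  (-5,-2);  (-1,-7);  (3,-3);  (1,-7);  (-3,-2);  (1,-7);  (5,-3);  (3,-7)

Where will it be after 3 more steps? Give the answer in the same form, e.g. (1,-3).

(7,-3)

Step-to-step displacements: (-2,-4), (-4,+5), (+4,-5), (+4,+4), (-2,-4), (-4,+5), (+4,-5), (+4,+4), (-2,-4) — a repeating cycle of length 4.
step 10: apply (-4,+5) → (-1,-2)
step 11: apply (+4,-5) → (3,-7)
step 12: apply (+4,+4) → (7,-3)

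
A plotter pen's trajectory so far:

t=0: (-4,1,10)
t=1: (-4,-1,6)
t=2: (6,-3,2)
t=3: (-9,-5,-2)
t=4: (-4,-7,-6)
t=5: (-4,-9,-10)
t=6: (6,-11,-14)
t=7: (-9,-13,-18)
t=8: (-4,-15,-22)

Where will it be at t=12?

(-4,-23,-38)

The first coordinate repeats the cycle [-4, -4, 6, -9] with period 4; step 12 mod 4 = 0, giving -4.
The second coordinate changes by -2 each step, so at step 12 it is 1 + 12·(-2) = -23.
The third coordinate changes by -4 each step, so at step 12 it is 10 + 12·(-4) = -38.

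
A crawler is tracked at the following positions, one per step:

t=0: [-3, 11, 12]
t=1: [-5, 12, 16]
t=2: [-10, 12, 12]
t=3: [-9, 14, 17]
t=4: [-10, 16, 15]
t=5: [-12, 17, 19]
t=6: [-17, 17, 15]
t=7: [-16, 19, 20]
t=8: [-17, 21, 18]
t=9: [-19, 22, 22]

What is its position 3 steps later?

[-24, 26, 21]

The moves between consecutive positions are [-2, +1, +4], [-5, +0, -4], [+1, +2, +5], [-1, +2, -2], [-2, +1, +4], [-5, +0, -4], [+1, +2, +5], [-1, +2, -2], [-2, +1, +4]; they repeat the 4-cycle [[-2, +1, +4], [-5, +0, -4], [+1, +2, +5], [-1, +2, -2]].
step 10: apply [-5, +0, -4] → [-24, 22, 18]
step 11: apply [+1, +2, +5] → [-23, 24, 23]
step 12: apply [-1, +2, -2] → [-24, 26, 21]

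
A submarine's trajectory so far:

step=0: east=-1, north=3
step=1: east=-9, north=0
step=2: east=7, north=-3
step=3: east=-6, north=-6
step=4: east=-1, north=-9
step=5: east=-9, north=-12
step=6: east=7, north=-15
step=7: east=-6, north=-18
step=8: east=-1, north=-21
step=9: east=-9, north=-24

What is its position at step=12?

East: cycles through -1, -9, 7, -6 every 4 steps. Step 12 lands at position 0 of the cycle → -1.
North: linear, -3 per step → -33 at step 12.

east=-1, north=-33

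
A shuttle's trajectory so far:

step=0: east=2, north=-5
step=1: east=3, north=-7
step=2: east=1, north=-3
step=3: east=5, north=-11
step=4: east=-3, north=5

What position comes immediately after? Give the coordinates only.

The jumps are (+1, -2), (-2, +4), (+4, -8), (-8, +16) — a geometric progression with ratio -2.
step 5: east=-3, north=5 + (+16, -32) → east=13, north=-27

east=13, north=-27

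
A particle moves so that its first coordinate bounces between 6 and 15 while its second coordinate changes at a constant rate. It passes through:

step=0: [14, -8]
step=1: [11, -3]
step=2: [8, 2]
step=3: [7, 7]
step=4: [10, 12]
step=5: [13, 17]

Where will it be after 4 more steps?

The first coordinate reflects between 6 and 15, moving 3 per step.
  step 6: 13 → 14
  step 7: 14 → 11
  step 8: 11 → 8
  step 9: 8 → 7
The second coordinate changes by +5 each step: at step 9 it is 37.

[7, 37]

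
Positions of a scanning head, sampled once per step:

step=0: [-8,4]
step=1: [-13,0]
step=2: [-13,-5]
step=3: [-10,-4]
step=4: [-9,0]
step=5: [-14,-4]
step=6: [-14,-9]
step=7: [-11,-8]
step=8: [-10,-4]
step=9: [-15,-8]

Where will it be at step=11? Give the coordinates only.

[-12,-12]

Step-to-step displacements: [-5,-4], [+0,-5], [+3,+1], [+1,+4], [-5,-4], [+0,-5], [+3,+1], [+1,+4], [-5,-4] — a repeating cycle of length 4.
step 10: apply [+0,-5] → [-15,-13]
step 11: apply [+3,+1] → [-12,-12]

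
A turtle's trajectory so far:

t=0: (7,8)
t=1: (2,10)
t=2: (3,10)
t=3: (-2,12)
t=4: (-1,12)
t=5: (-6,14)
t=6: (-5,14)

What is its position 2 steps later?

Step-to-step displacements: (-5,+2), (+1,+0), (-5,+2), (+1,+0), (-5,+2), (+1,+0) — a repeating cycle of length 2.
step 7: apply (-5,+2) → (-10,16)
step 8: apply (+1,+0) → (-9,16)

(-9,16)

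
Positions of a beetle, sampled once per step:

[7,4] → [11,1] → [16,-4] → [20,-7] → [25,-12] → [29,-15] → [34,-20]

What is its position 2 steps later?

Differencing gives [+4,-3], [+5,-5], [+4,-3], [+5,-5], [+4,-3], [+5,-5]. This is the pattern [+4,-3], [+5,-5] repeated.
step 7: apply [+4,-3] → [38,-23]
step 8: apply [+5,-5] → [43,-28]

[43,-28]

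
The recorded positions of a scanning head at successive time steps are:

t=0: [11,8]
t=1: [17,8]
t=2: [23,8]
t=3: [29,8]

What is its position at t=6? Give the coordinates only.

The position changes by [+6,+0] every step.
step 4: [29,8] + [+6,+0] → [35,8]
step 5: [35,8] + [+6,+0] → [41,8]
step 6: [41,8] + [+6,+0] → [47,8]

[47,8]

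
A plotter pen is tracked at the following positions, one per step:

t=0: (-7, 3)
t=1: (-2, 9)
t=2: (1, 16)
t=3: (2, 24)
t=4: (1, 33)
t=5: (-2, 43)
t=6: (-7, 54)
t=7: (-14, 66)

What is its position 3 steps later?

(-47, 108)

Successive displacements: (+5, +6), (+3, +7), (+1, +8), (-1, +9), (-3, +10), (-5, +11), (-7, +12) — each changes by (-2, +1).
step 8: (-14, 66) + (-9, +13) → (-23, 79)
step 9: (-23, 79) + (-11, +14) → (-34, 93)
step 10: (-34, 93) + (-13, +15) → (-47, 108)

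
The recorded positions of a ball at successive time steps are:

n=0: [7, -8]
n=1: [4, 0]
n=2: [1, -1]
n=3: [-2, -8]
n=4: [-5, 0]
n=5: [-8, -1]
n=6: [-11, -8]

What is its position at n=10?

[-23, 0]

First: linear, -3 per step → -23 at step 10.
Second: cycles through -8, 0, -1 every 3 steps. Step 10 lands at position 1 of the cycle → 0.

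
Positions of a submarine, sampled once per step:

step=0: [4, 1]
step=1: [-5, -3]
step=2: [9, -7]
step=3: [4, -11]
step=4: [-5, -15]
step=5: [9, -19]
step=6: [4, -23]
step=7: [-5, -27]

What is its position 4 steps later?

First: cycles through 4, -5, 9 every 3 steps. Step 11 lands at position 2 of the cycle → 9.
Second: linear, -4 per step → -43 at step 11.

[9, -43]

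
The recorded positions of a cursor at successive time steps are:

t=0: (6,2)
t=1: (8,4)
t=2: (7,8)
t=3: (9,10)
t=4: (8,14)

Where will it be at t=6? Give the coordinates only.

(9,20)

Differencing gives (+2,+2), (-1,+4), (+2,+2), (-1,+4). This is the pattern (+2,+2), (-1,+4) repeated.
step 5: apply (+2,+2) → (10,16)
step 6: apply (-1,+4) → (9,20)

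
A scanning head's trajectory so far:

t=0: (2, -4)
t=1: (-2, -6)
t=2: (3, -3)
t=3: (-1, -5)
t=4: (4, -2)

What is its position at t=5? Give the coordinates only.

(0, -4)

The moves between consecutive positions are (-4, -2), (+5, +3), (-4, -2), (+5, +3); they repeat the 2-cycle [(-4, -2), (+5, +3)].
step 5: apply (-4, -2) → (0, -4)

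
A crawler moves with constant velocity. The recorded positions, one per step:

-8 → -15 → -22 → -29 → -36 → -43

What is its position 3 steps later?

-64

The position changes by -7 every step.
step 6: -43 − 7 → -50
step 7: -50 − 7 → -57
step 8: -57 − 7 → -64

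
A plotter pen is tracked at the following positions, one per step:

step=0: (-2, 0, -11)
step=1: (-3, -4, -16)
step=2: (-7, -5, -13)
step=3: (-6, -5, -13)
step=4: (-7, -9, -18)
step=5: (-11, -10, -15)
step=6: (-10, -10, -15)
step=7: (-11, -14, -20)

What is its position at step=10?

(-15, -19, -22)

Step-to-step displacements: (-1, -4, -5), (-4, -1, +3), (+1, +0, +0), (-1, -4, -5), (-4, -1, +3), (+1, +0, +0), (-1, -4, -5) — a repeating cycle of length 3.
step 8: apply (-4, -1, +3) → (-15, -15, -17)
step 9: apply (+1, +0, +0) → (-14, -15, -17)
step 10: apply (-1, -4, -5) → (-15, -19, -22)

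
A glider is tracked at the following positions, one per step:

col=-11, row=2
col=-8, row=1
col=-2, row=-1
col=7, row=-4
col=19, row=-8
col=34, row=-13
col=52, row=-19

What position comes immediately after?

First differences are (+3,-1), (+6,-2), (+9,-3), (+12,-4), (+15,-5), (+18,-6); their common second difference is (+3,-1) (constant acceleration).
step 7: col=52, row=-19 + (+21,-7) → col=73, row=-26

col=73, row=-26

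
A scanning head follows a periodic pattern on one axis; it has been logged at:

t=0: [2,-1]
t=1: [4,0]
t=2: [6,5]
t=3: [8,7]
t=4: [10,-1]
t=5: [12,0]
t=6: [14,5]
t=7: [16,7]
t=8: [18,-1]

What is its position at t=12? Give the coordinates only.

The first coordinate changes by +2 each step, so at step 12 it is 2 + 12·(2) = 26.
The second coordinate repeats the cycle [-1, 0, 5, 7] with period 4; step 12 mod 4 = 0, giving -1.

[26,-1]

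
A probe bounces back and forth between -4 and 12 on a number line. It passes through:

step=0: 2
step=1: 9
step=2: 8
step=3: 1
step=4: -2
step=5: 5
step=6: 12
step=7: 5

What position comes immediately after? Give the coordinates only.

-2

The value travels 7 per step and bounces off the walls at -4 and 12.
  step 8: 5 → -2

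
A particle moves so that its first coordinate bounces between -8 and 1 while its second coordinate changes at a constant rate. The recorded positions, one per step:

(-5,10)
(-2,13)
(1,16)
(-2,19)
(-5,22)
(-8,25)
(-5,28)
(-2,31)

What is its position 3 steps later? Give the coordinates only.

(-5,40)

The first coordinate reflects between -8 and 1, moving 3 per step.
  step 8: -2 → 1
  step 9: 1 → -2
  step 10: -2 → -5
The second coordinate changes by +3 each step: at step 10 it is 40.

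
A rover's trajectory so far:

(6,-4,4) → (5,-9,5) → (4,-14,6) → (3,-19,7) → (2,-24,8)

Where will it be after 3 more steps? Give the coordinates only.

(-1,-39,11)

The position changes by (-1,-5,+1) every step.
step 5: (2,-24,8) + (-1,-5,+1) → (1,-29,9)
step 6: (1,-29,9) + (-1,-5,+1) → (0,-34,10)
step 7: (0,-34,10) + (-1,-5,+1) → (-1,-39,11)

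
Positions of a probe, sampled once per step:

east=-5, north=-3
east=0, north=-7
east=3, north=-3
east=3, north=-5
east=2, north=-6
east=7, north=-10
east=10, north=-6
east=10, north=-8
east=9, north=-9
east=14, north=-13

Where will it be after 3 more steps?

east=16, north=-12

Step-to-step displacements: (+5,-4), (+3,+4), (+0,-2), (-1,-1), (+5,-4), (+3,+4), (+0,-2), (-1,-1), (+5,-4) — a repeating cycle of length 4.
step 10: apply (+3,+4) → east=17, north=-9
step 11: apply (+0,-2) → east=17, north=-11
step 12: apply (-1,-1) → east=16, north=-12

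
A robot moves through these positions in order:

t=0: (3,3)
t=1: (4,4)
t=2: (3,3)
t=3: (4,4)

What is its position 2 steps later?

Step-to-step displacements: (+1,+1), (-1,-1), (+1,+1); each is -1× the previous.
step 4: (4,4) + (-1,-1) → (3,3)
step 5: (3,3) + (+1,+1) → (4,4)

(4,4)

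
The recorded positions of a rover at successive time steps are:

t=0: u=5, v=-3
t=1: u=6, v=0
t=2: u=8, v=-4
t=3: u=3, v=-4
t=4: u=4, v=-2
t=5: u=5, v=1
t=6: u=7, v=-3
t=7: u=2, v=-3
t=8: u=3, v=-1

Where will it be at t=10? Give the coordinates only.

u=6, v=-2

Differencing gives (+1, +3), (+2, -4), (-5, +0), (+1, +2), (+1, +3), (+2, -4), (-5, +0), (+1, +2). This is the pattern (+1, +3), (+2, -4), (-5, +0), (+1, +2) repeated.
step 9: apply (+1, +3) → u=4, v=2
step 10: apply (+2, -4) → u=6, v=-2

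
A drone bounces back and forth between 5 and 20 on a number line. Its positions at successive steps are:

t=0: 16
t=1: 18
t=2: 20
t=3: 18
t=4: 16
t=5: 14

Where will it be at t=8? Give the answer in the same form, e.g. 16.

8

The value travels 2 per step and bounces off the walls at 5 and 20.
  step 6: 14 → 12
  step 7: 12 → 10
  step 8: 10 → 8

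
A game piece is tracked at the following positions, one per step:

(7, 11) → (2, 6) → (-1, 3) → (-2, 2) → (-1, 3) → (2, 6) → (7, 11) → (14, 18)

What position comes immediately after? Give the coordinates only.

(23, 27)

First differences are (-5, -5), (-3, -3), (-1, -1), (+1, +1), (+3, +3), (+5, +5), (+7, +7); their common second difference is (+2, +2) (constant acceleration).
step 8: (14, 18) + (+9, +9) → (23, 27)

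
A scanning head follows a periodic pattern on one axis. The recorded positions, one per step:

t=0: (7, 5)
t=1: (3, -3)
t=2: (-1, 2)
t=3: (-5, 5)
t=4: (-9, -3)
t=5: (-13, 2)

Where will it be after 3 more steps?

(-25, 2)

First: linear, -4 per step → -25 at step 8.
Second: cycles through 5, -3, 2 every 3 steps. Step 8 lands at position 2 of the cycle → 2.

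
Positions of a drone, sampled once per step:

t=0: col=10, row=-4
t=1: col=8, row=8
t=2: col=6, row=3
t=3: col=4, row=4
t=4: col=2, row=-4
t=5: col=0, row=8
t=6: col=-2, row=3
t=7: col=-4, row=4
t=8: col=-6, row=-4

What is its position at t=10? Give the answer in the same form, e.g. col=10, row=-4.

col=-10, row=3

The col coordinate changes by -2 each step, so at step 10 it is 10 + 10·(-2) = -10.
The row coordinate repeats the cycle [-4, 8, 3, 4] with period 4; step 10 mod 4 = 2, giving 3.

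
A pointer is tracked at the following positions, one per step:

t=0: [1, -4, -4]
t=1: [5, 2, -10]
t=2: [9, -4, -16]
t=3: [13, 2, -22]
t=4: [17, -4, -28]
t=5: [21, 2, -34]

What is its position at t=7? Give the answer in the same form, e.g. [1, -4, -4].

The first coordinate changes by +4 each step, so at step 7 it is 1 + 7·(4) = 29.
The second coordinate repeats the cycle [-4, 2] with period 2; step 7 mod 2 = 1, giving 2.
The third coordinate changes by -6 each step, so at step 7 it is -4 + 7·(-6) = -46.

[29, 2, -46]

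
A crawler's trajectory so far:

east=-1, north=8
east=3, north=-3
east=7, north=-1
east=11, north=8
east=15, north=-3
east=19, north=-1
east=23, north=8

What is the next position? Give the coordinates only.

east=27, north=-3

East: linear, +4 per step → 27 at step 7.
North: cycles through 8, -3, -1 every 3 steps. Step 7 lands at position 1 of the cycle → -3.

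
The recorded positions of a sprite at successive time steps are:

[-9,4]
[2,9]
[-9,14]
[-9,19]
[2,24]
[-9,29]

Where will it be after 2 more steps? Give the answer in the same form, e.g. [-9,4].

First: cycles through -9, 2, -9 every 3 steps. Step 7 lands at position 1 of the cycle → 2.
Second: linear, +5 per step → 39 at step 7.

[2,39]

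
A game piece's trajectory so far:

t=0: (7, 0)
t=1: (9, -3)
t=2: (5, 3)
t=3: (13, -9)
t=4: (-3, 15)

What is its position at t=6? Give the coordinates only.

(-35, 63)

Consecutive displacements (+2, -3), (-4, +6), (+8, -12), (-16, +24) scale by a factor of -2 each step.
step 5: (-3, 15) + (+32, -48) → (29, -33)
step 6: (29, -33) + (-64, +96) → (-35, 63)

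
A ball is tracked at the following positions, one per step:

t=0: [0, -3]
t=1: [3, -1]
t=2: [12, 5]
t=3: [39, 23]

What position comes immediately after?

Step-to-step displacements: [+3, +2], [+9, +6], [+27, +18]; each is 3× the previous.
step 4: [39, 23] + [+81, +54] → [120, 77]

[120, 77]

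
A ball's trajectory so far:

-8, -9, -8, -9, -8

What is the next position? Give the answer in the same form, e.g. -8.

-9

The jumps are -1, +1, -1, +1 — a geometric progression with ratio -1.
step 5: -8 − 1 → -9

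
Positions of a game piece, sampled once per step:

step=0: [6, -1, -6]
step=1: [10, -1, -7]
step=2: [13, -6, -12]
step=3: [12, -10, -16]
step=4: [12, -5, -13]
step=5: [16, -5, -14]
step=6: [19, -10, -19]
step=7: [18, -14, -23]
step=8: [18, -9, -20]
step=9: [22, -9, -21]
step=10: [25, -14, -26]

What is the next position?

[24, -18, -30]

Differencing gives [+4, +0, -1], [+3, -5, -5], [-1, -4, -4], [+0, +5, +3], [+4, +0, -1], [+3, -5, -5], [-1, -4, -4], [+0, +5, +3], [+4, +0, -1], [+3, -5, -5]. This is the pattern [+4, +0, -1], [+3, -5, -5], [-1, -4, -4], [+0, +5, +3] repeated.
step 11: apply [-1, -4, -4] → [24, -18, -30]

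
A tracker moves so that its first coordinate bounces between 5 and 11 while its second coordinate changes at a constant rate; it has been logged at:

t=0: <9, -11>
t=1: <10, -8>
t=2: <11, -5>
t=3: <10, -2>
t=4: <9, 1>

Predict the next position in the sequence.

The first coordinate travels 1 per step and bounces off the walls at 5 and 11.
  step 5: 9 → 8
The second coordinate changes by +3 each step: at step 5 it is 4.

<8, 4>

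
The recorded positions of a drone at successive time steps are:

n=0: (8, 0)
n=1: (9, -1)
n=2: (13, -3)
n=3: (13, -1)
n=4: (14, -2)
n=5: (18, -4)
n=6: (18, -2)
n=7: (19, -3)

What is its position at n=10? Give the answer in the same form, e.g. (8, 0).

Differencing gives (+1, -1), (+4, -2), (+0, +2), (+1, -1), (+4, -2), (+0, +2), (+1, -1). This is the pattern (+1, -1), (+4, -2), (+0, +2) repeated.
step 8: apply (+4, -2) → (23, -5)
step 9: apply (+0, +2) → (23, -3)
step 10: apply (+1, -1) → (24, -4)

(24, -4)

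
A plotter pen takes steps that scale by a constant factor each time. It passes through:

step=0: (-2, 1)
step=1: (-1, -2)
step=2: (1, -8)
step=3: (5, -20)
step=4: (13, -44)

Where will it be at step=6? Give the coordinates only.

(61, -188)

Consecutive displacements (+1, -3), (+2, -6), (+4, -12), (+8, -24) scale by a factor of 2 each step.
step 5: (13, -44) + (+16, -48) → (29, -92)
step 6: (29, -92) + (+32, -96) → (61, -188)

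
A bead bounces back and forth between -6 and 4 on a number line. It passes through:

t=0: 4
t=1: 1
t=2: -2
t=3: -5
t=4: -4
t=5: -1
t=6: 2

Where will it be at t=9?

-3

The value travels 3 per step and bounces off the walls at -6 and 4.
  step 7: 2 → 3
  step 8: 3 → 0
  step 9: 0 → -3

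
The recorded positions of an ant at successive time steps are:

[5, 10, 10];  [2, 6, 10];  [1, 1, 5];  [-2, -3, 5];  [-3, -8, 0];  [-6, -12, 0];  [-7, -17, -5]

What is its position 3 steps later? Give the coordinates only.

[-14, -30, -10]

Differencing gives [-3, -4, +0], [-1, -5, -5], [-3, -4, +0], [-1, -5, -5], [-3, -4, +0], [-1, -5, -5]. This is the pattern [-3, -4, +0], [-1, -5, -5] repeated.
step 7: apply [-3, -4, +0] → [-10, -21, -5]
step 8: apply [-1, -5, -5] → [-11, -26, -10]
step 9: apply [-3, -4, +0] → [-14, -30, -10]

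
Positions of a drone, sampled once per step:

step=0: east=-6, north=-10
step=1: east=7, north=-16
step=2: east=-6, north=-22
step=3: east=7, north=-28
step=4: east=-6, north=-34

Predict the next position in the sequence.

East: cycles through -6, 7 every 2 steps. Step 5 lands at position 1 of the cycle → 7.
North: linear, -6 per step → -40 at step 5.

east=7, north=-40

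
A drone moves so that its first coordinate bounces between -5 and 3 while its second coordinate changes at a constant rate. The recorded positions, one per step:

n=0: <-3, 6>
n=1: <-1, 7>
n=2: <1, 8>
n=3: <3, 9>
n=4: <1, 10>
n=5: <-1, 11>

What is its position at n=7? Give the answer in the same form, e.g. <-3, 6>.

<-5, 13>

The first coordinate reflects between -5 and 3, moving 2 per step.
  step 6: -1 → -3
  step 7: -3 → -5
The second coordinate changes by +1 each step: at step 7 it is 13.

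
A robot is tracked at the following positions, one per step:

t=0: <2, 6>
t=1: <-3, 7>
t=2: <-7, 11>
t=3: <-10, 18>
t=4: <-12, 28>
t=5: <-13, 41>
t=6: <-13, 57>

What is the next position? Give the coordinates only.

First differences are <-5, +1>, <-4, +4>, <-3, +7>, <-2, +10>, <-1, +13>, <+0, +16>; their common second difference is <+1, +3> (constant acceleration).
step 7: <-13, 57> + <+1, +19> → <-12, 76>

<-12, 76>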